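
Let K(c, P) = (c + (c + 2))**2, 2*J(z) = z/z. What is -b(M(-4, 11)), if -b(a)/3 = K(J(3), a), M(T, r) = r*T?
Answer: 27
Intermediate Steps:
J(z) = 1/2 (J(z) = (z/z)/2 = (1/2)*1 = 1/2)
M(T, r) = T*r
K(c, P) = (2 + 2*c)**2 (K(c, P) = (c + (2 + c))**2 = (2 + 2*c)**2)
b(a) = -27 (b(a) = -12*(1 + 1/2)**2 = -12*(3/2)**2 = -12*9/4 = -3*9 = -27)
-b(M(-4, 11)) = -1*(-27) = 27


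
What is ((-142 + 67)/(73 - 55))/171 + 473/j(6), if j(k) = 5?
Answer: 485173/5130 ≈ 94.576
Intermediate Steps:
((-142 + 67)/(73 - 55))/171 + 473/j(6) = ((-142 + 67)/(73 - 55))/171 + 473/5 = -75/18*(1/171) + 473*(⅕) = -75*1/18*(1/171) + 473/5 = -25/6*1/171 + 473/5 = -25/1026 + 473/5 = 485173/5130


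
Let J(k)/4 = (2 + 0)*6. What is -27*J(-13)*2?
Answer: -2592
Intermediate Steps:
J(k) = 48 (J(k) = 4*((2 + 0)*6) = 4*(2*6) = 4*12 = 48)
-27*J(-13)*2 = -27*48*2 = -1296*2 = -2592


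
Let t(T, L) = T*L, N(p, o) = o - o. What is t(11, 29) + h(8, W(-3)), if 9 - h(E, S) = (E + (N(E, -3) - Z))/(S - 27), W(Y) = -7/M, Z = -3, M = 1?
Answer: 11163/34 ≈ 328.32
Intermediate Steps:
N(p, o) = 0
W(Y) = -7 (W(Y) = -7/1 = -7*1 = -7)
h(E, S) = 9 - (3 + E)/(-27 + S) (h(E, S) = 9 - (E + (0 - 1*(-3)))/(S - 27) = 9 - (E + (0 + 3))/(-27 + S) = 9 - (E + 3)/(-27 + S) = 9 - (3 + E)/(-27 + S))
t(T, L) = L*T
t(11, 29) + h(8, W(-3)) = 29*11 + (-246 - 1*8 + 9*(-7))/(-27 - 7) = 319 + (-246 - 8 - 63)/(-34) = 319 - 1/34*(-317) = 319 + 317/34 = 11163/34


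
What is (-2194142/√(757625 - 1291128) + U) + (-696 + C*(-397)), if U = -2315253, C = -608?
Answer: -2074573 + 2194142*I*√533503/533503 ≈ -2.0746e+6 + 3004.0*I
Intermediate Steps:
(-2194142/√(757625 - 1291128) + U) + (-696 + C*(-397)) = (-2194142/√(757625 - 1291128) - 2315253) + (-696 - 608*(-397)) = (-2194142*(-I*√533503/533503) - 2315253) + (-696 + 241376) = (-2194142*(-I*√533503/533503) - 2315253) + 240680 = (-(-2194142)*I*√533503/533503 - 2315253) + 240680 = (2194142*I*√533503/533503 - 2315253) + 240680 = (-2315253 + 2194142*I*√533503/533503) + 240680 = -2074573 + 2194142*I*√533503/533503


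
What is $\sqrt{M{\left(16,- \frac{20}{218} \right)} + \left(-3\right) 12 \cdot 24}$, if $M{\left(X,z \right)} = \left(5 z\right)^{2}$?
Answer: $\frac{2 i \sqrt{2565671}}{109} \approx 29.39 i$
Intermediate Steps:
$M{\left(X,z \right)} = 25 z^{2}$
$\sqrt{M{\left(16,- \frac{20}{218} \right)} + \left(-3\right) 12 \cdot 24} = \sqrt{25 \left(- \frac{20}{218}\right)^{2} + \left(-3\right) 12 \cdot 24} = \sqrt{25 \left(\left(-20\right) \frac{1}{218}\right)^{2} - 864} = \sqrt{25 \left(- \frac{10}{109}\right)^{2} - 864} = \sqrt{25 \cdot \frac{100}{11881} - 864} = \sqrt{\frac{2500}{11881} - 864} = \sqrt{- \frac{10262684}{11881}} = \frac{2 i \sqrt{2565671}}{109}$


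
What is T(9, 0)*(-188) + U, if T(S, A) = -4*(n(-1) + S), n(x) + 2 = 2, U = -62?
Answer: 6706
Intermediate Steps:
n(x) = 0 (n(x) = -2 + 2 = 0)
T(S, A) = -4*S (T(S, A) = -4*(0 + S) = -4*S)
T(9, 0)*(-188) + U = -4*9*(-188) - 62 = -36*(-188) - 62 = 6768 - 62 = 6706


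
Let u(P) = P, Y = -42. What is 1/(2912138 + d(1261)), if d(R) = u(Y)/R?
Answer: 1261/3672205976 ≈ 3.4339e-7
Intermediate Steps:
d(R) = -42/R
1/(2912138 + d(1261)) = 1/(2912138 - 42/1261) = 1/(3672205976/1261) = 1261/3672205976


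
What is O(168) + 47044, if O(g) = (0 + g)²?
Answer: 75268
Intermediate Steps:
O(g) = g²
O(168) + 47044 = 168² + 47044 = 28224 + 47044 = 75268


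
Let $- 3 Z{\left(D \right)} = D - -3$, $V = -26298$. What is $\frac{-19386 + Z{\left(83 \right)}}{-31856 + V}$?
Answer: $\frac{29122}{87231} \approx 0.33385$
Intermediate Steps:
$Z{\left(D \right)} = -1 - \frac{D}{3}$ ($Z{\left(D \right)} = - \frac{D - -3}{3} = - \frac{D + 3}{3} = - \frac{3 + D}{3} = -1 - \frac{D}{3}$)
$\frac{-19386 + Z{\left(83 \right)}}{-31856 + V} = \frac{-19386 - \frac{86}{3}}{-31856 - 26298} = \frac{-19386 - \frac{86}{3}}{-58154} = \left(-19386 - \frac{86}{3}\right) \left(- \frac{1}{58154}\right) = \left(- \frac{58244}{3}\right) \left(- \frac{1}{58154}\right) = \frac{29122}{87231}$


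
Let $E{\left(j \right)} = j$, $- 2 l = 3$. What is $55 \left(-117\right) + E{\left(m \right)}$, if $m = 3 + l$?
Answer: $- \frac{12867}{2} \approx -6433.5$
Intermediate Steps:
$l = - \frac{3}{2}$ ($l = \left(- \frac{1}{2}\right) 3 = - \frac{3}{2} \approx -1.5$)
$m = \frac{3}{2}$ ($m = 3 - \frac{3}{2} = \frac{3}{2} \approx 1.5$)
$55 \left(-117\right) + E{\left(m \right)} = 55 \left(-117\right) + \frac{3}{2} = -6435 + \frac{3}{2} = - \frac{12867}{2}$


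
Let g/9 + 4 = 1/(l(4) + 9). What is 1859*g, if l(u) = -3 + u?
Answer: -652509/10 ≈ -65251.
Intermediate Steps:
g = -351/10 (g = -36 + 9/((-3 + 4) + 9) = -36 + 9/(1 + 9) = -36 + 9/10 = -351/10 ≈ -35.100)
1859*g = 1859*(-351/10) = -652509/10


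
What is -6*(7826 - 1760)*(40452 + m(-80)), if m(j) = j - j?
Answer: -1472290992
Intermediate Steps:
m(j) = 0
-6*(7826 - 1760)*(40452 + m(-80)) = -6*(7826 - 1760)*(40452 + 0) = -36396*40452 = -6*245381832 = -1472290992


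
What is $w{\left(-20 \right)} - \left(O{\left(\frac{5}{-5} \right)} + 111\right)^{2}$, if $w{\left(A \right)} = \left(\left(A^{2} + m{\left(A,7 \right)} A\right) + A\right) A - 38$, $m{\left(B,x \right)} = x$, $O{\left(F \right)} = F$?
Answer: $-16938$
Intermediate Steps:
$w{\left(A \right)} = -38 + A \left(A^{2} + 8 A\right)$ ($w{\left(A \right)} = \left(\left(A^{2} + 7 A\right) + A\right) A - 38 = \left(A^{2} + 8 A\right) A - 38 = A \left(A^{2} + 8 A\right) - 38 = -38 + A \left(A^{2} + 8 A\right)$)
$w{\left(-20 \right)} - \left(O{\left(\frac{5}{-5} \right)} + 111\right)^{2} = \left(-38 + \left(-20\right)^{3} + 8 \left(-20\right)^{2}\right) - \left(\frac{5}{-5} + 111\right)^{2} = \left(-38 - 8000 + 8 \cdot 400\right) - \left(5 \left(- \frac{1}{5}\right) + 111\right)^{2} = \left(-38 - 8000 + 3200\right) - \left(-1 + 111\right)^{2} = -4838 - 110^{2} = -4838 - 12100 = -16938$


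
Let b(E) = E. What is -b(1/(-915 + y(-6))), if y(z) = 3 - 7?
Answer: 1/919 ≈ 0.0010881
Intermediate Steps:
y(z) = -4
-b(1/(-915 + y(-6))) = -1/(-915 - 4) = -1/(-919) = -1*(-1/919) = 1/919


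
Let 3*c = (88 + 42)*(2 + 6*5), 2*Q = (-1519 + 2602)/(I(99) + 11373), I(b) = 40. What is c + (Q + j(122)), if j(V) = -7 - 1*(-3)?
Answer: 94685497/68478 ≈ 1382.7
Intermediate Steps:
j(V) = -4 (j(V) = -7 + 3 = -4)
Q = 1083/22826 (Q = ((-1519 + 2602)/(40 + 11373))/2 = (1083/11413)/2 = (1083*(1/11413))/2 = (1/2)*(1083/11413) = 1083/22826 ≈ 0.047446)
c = 4160/3 (c = ((88 + 42)*(2 + 6*5))/3 = (130*(2 + 30))/3 = (130*32)/3 = (1/3)*4160 = 4160/3 ≈ 1386.7)
c + (Q + j(122)) = 4160/3 + (1083/22826 - 4) = 4160/3 - 90221/22826 = 94685497/68478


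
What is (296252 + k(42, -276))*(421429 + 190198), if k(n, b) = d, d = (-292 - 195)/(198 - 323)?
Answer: 22649763112849/125 ≈ 1.8120e+11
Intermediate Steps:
d = 487/125 (d = -487/(-125) = -487*(-1/125) = 487/125 ≈ 3.8960)
k(n, b) = 487/125
(296252 + k(42, -276))*(421429 + 190198) = (296252 + 487/125)*(421429 + 190198) = (37031987/125)*611627 = 22649763112849/125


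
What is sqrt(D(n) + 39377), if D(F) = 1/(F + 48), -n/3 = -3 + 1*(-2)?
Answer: 4*sqrt(1085329)/21 ≈ 198.44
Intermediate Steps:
n = 15 (n = -3*(-3 + 1*(-2)) = -3*(-3 - 2) = -3*(-5) = 15)
D(F) = 1/(48 + F)
sqrt(D(n) + 39377) = sqrt(1/(48 + 15) + 39377) = sqrt(1/63 + 39377) = sqrt(2480752/63) = 4*sqrt(1085329)/21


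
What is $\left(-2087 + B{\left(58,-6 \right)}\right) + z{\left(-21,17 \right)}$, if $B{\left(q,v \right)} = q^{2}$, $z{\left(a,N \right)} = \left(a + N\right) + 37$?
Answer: $1310$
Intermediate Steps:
$z{\left(a,N \right)} = 37 + N + a$ ($z{\left(a,N \right)} = \left(N + a\right) + 37 = 37 + N + a$)
$\left(-2087 + B{\left(58,-6 \right)}\right) + z{\left(-21,17 \right)} = \left(-2087 + 58^{2}\right) + \left(37 + 17 - 21\right) = \left(-2087 + 3364\right) + 33 = 1277 + 33 = 1310$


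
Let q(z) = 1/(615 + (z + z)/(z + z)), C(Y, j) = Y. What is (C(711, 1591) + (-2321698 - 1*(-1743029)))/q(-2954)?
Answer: -356022128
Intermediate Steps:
q(z) = 1/616 (q(z) = 1/(615 + (2*z)/((2*z))) = 1/(615 + (2*z)*(1/(2*z))) = 1/(615 + 1) = 1/616)
(C(711, 1591) + (-2321698 - 1*(-1743029)))/q(-2954) = (711 + (-2321698 - 1*(-1743029)))/(1/616) = (711 + (-2321698 + 1743029))*616 = (711 - 578669)*616 = -577958*616 = -356022128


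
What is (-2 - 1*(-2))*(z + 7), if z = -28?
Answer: 0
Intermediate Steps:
(-2 - 1*(-2))*(z + 7) = (-2 - 1*(-2))*(-28 + 7) = (-2 + 2)*(-21) = 0*(-21) = 0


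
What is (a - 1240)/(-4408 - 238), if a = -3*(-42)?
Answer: 557/2323 ≈ 0.23978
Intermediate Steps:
a = 126
(a - 1240)/(-4408 - 238) = (126 - 1240)/(-4408 - 238) = -1114/(-4646) = -1114*(-1/4646) = 557/2323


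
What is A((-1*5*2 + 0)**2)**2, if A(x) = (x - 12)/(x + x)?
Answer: 121/625 ≈ 0.19360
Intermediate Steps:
A(x) = (-12 + x)/(2*x) (A(x) = (-12 + x)/((2*x)) = (-12 + x)*(1/(2*x)) = (-12 + x)/(2*x))
A((-1*5*2 + 0)**2)**2 = ((-12 + (-1*5*2 + 0)**2)/(2*((-1*5*2 + 0)**2)))**2 = ((-12 + (-5*2 + 0)**2)/(2*((-5*2 + 0)**2)))**2 = ((-12 + (-10 + 0)**2)/(2*((-10 + 0)**2)))**2 = ((-12 + (-10)**2)/(2*((-10)**2)))**2 = ((1/2)*(-12 + 100)/100)**2 = ((1/2)*(1/100)*88)**2 = (11/25)**2 = 121/625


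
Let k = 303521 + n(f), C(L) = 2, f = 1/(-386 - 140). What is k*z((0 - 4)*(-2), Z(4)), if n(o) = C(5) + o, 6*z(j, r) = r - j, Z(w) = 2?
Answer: -159653097/526 ≈ -3.0352e+5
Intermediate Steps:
f = -1/526 (f = 1/(-526) = -1/526 ≈ -0.0019011)
z(j, r) = -j/6 + r/6 (z(j, r) = (r - j)/6 = -j/6 + r/6)
n(o) = 2 + o
k = 159653097/526 (k = 303521 + (2 - 1/526) = 303521 + 1051/526 = 159653097/526 ≈ 3.0352e+5)
k*z((0 - 4)*(-2), Z(4)) = 159653097*(-(0 - 4)*(-2)/6 + (1/6)*2)/526 = 159653097*(-(-2)*(-2)/3 + 1/3)/526 = 159653097*(-1/6*8 + 1/3)/526 = 159653097*(-4/3 + 1/3)/526 = (159653097/526)*(-1) = -159653097/526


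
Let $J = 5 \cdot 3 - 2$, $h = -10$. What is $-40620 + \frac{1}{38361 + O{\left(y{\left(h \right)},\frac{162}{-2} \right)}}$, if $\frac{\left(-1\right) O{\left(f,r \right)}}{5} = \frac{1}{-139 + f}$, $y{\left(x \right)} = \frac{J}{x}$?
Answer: $- \frac{2186190049057}{53820533} \approx -40620.0$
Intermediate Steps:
$J = 13$ ($J = 15 - 2 = 13$)
$y{\left(x \right)} = \frac{13}{x}$
$O{\left(f,r \right)} = - \frac{5}{-139 + f}$
$-40620 + \frac{1}{38361 + O{\left(y{\left(h \right)},\frac{162}{-2} \right)}} = -40620 + \frac{1}{38361 - \frac{5}{-139 + \frac{13}{-10}}} = -40620 + \frac{1}{38361 - \frac{5}{-139 + 13 \left(- \frac{1}{10}\right)}} = -40620 + \frac{1}{38361 - \frac{5}{-139 - \frac{13}{10}}} = -40620 + \frac{1}{38361 - \frac{5}{- \frac{1403}{10}}} = -40620 + \frac{1}{38361 - - \frac{50}{1403}} = -40620 + \frac{1}{38361 + \frac{50}{1403}} = -40620 + \frac{1}{\frac{53820533}{1403}} = -40620 + \frac{1403}{53820533} = - \frac{2186190049057}{53820533}$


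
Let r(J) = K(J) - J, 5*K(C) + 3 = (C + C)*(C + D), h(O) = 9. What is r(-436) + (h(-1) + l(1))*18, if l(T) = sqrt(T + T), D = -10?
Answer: 391899/5 + 18*sqrt(2) ≈ 78405.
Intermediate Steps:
K(C) = -3/5 + 2*C*(-10 + C)/5 (K(C) = -3/5 + ((C + C)*(C - 10))/5 = -3/5 + ((2*C)*(-10 + C))/5 = -3/5 + (2*C*(-10 + C))/5 = -3/5 + 2*C*(-10 + C)/5)
r(J) = -3/5 - 5*J + 2*J**2/5 (r(J) = (-3/5 - 4*J + 2*J**2/5) - J = -3/5 - 5*J + 2*J**2/5)
l(T) = sqrt(2)*sqrt(T) (l(T) = sqrt(2*T) = sqrt(2)*sqrt(T))
r(-436) + (h(-1) + l(1))*18 = (-3/5 - 5*(-436) + (2/5)*(-436)**2) + (9 + sqrt(2)*sqrt(1))*18 = (-3/5 + 2180 + (2/5)*190096) + (9 + sqrt(2)*1)*18 = (-3/5 + 2180 + 380192/5) + (9 + sqrt(2))*18 = 391089/5 + (162 + 18*sqrt(2)) = 391899/5 + 18*sqrt(2)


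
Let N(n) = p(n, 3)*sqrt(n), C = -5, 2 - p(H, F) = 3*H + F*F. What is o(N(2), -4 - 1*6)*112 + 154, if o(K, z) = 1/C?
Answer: 658/5 ≈ 131.60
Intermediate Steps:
p(H, F) = 2 - F**2 - 3*H (p(H, F) = 2 - (3*H + F*F) = 2 - (3*H + F**2) = 2 - (F**2 + 3*H) = 2 + (-F**2 - 3*H) = 2 - F**2 - 3*H)
N(n) = sqrt(n)*(-7 - 3*n) (N(n) = (2 - 1*3**2 - 3*n)*sqrt(n) = (2 - 1*9 - 3*n)*sqrt(n) = (2 - 9 - 3*n)*sqrt(n) = (-7 - 3*n)*sqrt(n) = sqrt(n)*(-7 - 3*n))
o(K, z) = -1/5 (o(K, z) = 1/(-5) = -1/5)
o(N(2), -4 - 1*6)*112 + 154 = -1/5*112 + 154 = -112/5 + 154 = 658/5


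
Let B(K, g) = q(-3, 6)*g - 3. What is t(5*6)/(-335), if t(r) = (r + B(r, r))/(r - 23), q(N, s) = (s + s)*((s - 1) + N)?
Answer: -747/2345 ≈ -0.31855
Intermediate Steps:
q(N, s) = 2*s*(-1 + N + s) (q(N, s) = (2*s)*((-1 + s) + N) = (2*s)*(-1 + N + s) = 2*s*(-1 + N + s))
B(K, g) = -3 + 24*g (B(K, g) = (2*6*(-1 - 3 + 6))*g - 3 = (2*6*2)*g - 3 = 24*g - 3 = -3 + 24*g)
t(r) = (-3 + 25*r)/(-23 + r) (t(r) = (r + (-3 + 24*r))/(r - 23) = (-3 + 25*r)/(-23 + r))
t(5*6)/(-335) = ((-3 + 25*(5*6))/(-23 + 5*6))/(-335) = ((-3 + 25*30)/(-23 + 30))*(-1/335) = ((-3 + 750)/7)*(-1/335) = ((⅐)*747)*(-1/335) = (747/7)*(-1/335) = -747/2345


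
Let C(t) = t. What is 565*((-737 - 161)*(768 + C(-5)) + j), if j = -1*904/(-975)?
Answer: -75488943298/195 ≈ -3.8712e+8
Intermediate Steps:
j = 904/975 (j = -904*(-1/975) = 904/975 ≈ 0.92718)
565*((-737 - 161)*(768 + C(-5)) + j) = 565*((-737 - 161)*(768 - 5) + 904/975) = 565*(-898*763 + 904/975) = 565*(-685174 + 904/975) = 565*(-668043746/975) = -75488943298/195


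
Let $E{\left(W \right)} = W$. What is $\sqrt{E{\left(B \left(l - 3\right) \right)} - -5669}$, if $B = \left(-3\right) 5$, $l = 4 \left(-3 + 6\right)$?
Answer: $\sqrt{5534} \approx 74.391$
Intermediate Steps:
$l = 12$ ($l = 4 \cdot 3 = 12$)
$B = -15$
$\sqrt{E{\left(B \left(l - 3\right) \right)} - -5669} = \sqrt{- 15 \left(12 - 3\right) - -5669} = \sqrt{\left(-15\right) 9 + \left(-4563 + 10232\right)} = \sqrt{-135 + 5669} = \sqrt{5534}$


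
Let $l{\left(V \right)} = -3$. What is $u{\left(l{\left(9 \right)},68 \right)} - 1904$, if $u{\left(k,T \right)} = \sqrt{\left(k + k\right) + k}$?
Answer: $-1904 + 3 i \approx -1904.0 + 3.0 i$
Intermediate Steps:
$u{\left(k,T \right)} = \sqrt{3} \sqrt{k}$ ($u{\left(k,T \right)} = \sqrt{2 k + k} = \sqrt{3 k} = \sqrt{3} \sqrt{k}$)
$u{\left(l{\left(9 \right)},68 \right)} - 1904 = \sqrt{3} \sqrt{-3} - 1904 = \sqrt{3} i \sqrt{3} - 1904 = 3 i - 1904 = -1904 + 3 i$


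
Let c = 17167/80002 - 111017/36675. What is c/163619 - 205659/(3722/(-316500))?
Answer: 15624140626515328057560451/893410544411242650 ≈ 1.7488e+7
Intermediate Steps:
c = -8251982309/2934073350 (c = 17167*(1/80002) - 111017*1/36675 = 17167/80002 - 111017/36675 = -8251982309/2934073350 ≈ -2.8125)
c/163619 - 205659/(3722/(-316500)) = -8251982309/2934073350/163619 - 205659/(3722/(-316500)) = -8251982309/2934073350*1/163619 - 205659/(3722*(-1/316500)) = -8251982309/480070147453650 - 205659/(-1861/158250) = -8251982309/480070147453650 - 205659*(-158250/1861) = -8251982309/480070147453650 + 32545536750/1861 = 15624140626515328057560451/893410544411242650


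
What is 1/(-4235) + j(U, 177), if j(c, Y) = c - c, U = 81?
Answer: -1/4235 ≈ -0.00023613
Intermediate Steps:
j(c, Y) = 0
1/(-4235) + j(U, 177) = 1/(-4235) + 0 = -1/4235 + 0 = -1/4235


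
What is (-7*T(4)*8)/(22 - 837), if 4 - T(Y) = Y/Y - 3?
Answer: 336/815 ≈ 0.41227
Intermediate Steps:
T(Y) = 6 (T(Y) = 4 - (Y/Y - 3) = 4 - (1 - 3) = 4 - 1*(-2) = 4 + 2 = 6)
(-7*T(4)*8)/(22 - 837) = (-7*6*8)/(22 - 837) = -42*8/(-815) = -336*(-1/815) = 336/815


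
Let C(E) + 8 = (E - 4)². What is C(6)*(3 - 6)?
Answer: 12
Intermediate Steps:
C(E) = -8 + (-4 + E)² (C(E) = -8 + (E - 4)² = -8 + (-4 + E)²)
C(6)*(3 - 6) = (-8 + (-4 + 6)²)*(3 - 6) = (-8 + 2²)*(-3) = (-8 + 4)*(-3) = -4*(-3) = 12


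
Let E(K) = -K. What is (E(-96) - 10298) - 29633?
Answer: -39835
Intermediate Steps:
(E(-96) - 10298) - 29633 = (-1*(-96) - 10298) - 29633 = (96 - 10298) - 29633 = -10202 - 29633 = -39835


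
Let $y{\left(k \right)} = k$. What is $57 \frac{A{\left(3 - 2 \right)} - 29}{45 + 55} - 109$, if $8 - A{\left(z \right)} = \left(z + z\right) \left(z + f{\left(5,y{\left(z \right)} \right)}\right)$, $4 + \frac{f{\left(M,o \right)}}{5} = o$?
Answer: $- \frac{10501}{100} \approx -105.01$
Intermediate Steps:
$f{\left(M,o \right)} = -20 + 5 o$
$A{\left(z \right)} = 8 - 2 z \left(-20 + 6 z\right)$ ($A{\left(z \right)} = 8 - \left(z + z\right) \left(z + \left(-20 + 5 z\right)\right) = 8 - 2 z \left(-20 + 6 z\right)$)
$57 \frac{A{\left(3 - 2 \right)} - 29}{45 + 55} - 109 = 57 \frac{\left(8 - 12 \left(3 - 2\right)^{2} + 40 \left(3 - 2\right)\right) - 29}{45 + 55} - 109 = 57 \frac{\left(8 - 12 \cdot 1^{2} + 40 \cdot 1\right) - 29}{100} - 109 = 57 \left(\left(8 - 12 + 40\right) - 29\right) \frac{1}{100} - 109 = 57 \left(36 - 29\right) \frac{1}{100} - 109 = 57 \cdot 7 \cdot \frac{1}{100} - 109 = 57 \cdot \frac{7}{100} - 109 = \frac{399}{100} - 109 = - \frac{10501}{100}$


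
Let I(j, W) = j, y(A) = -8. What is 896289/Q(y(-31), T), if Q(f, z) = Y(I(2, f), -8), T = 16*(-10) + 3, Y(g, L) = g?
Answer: 896289/2 ≈ 4.4814e+5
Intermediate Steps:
T = -157 (T = -160 + 3 = -157)
Q(f, z) = 2
896289/Q(y(-31), T) = 896289/2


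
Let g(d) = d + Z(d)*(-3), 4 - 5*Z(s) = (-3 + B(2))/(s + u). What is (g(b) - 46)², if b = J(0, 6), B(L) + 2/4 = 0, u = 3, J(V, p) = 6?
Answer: 1635841/900 ≈ 1817.6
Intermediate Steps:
B(L) = -½ (B(L) = -½ + 0 = -½)
b = 6
Z(s) = ⅘ + 7/(10*(3 + s)) (Z(s) = ⅘ - (-3 - ½)/(5*(s + 3)) = ⅘ - (-7)/(10*(3 + s)) = ⅘ + 7/(10*(3 + s)))
g(d) = d - 3*(31 + 8*d)/(10*(3 + d)) (g(d) = d + ((31 + 8*d)/(10*(3 + d)))*(-3) = d - 3*(31 + 8*d)/(10*(3 + d)))
(g(b) - 46)² = ((-93 + 6*6 + 10*6²)/(10*(3 + 6)) - 46)² = ((⅒)*(-93 + 36 + 10*36)/9 - 46)² = ((⅒)*(⅑)*(-93 + 36 + 360) - 46)² = ((⅒)*(⅑)*303 - 46)² = (101/30 - 46)² = (-1279/30)² = 1635841/900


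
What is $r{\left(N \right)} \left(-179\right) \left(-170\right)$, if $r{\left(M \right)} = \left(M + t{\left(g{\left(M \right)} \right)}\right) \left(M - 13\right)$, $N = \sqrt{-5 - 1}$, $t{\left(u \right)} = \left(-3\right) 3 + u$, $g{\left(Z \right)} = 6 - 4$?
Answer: $2586550 - 608600 i \sqrt{6} \approx 2.5866 \cdot 10^{6} - 1.4908 \cdot 10^{6} i$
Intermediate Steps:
$g{\left(Z \right)} = 2$
$t{\left(u \right)} = -9 + u$
$N = i \sqrt{6}$ ($N = \sqrt{-6} = i \sqrt{6} \approx 2.4495 i$)
$r{\left(M \right)} = \left(-13 + M\right) \left(-7 + M\right)$ ($r{\left(M \right)} = \left(M + \left(-9 + 2\right)\right) \left(M - 13\right) = \left(M - 7\right) \left(-13 + M\right) = \left(-7 + M\right) \left(-13 + M\right) = \left(-13 + M\right) \left(-7 + M\right)$)
$r{\left(N \right)} \left(-179\right) \left(-170\right) = \left(91 + \left(i \sqrt{6}\right)^{2} - 20 i \sqrt{6}\right) \left(-179\right) \left(-170\right) = \left(91 - 6 - 20 i \sqrt{6}\right) \left(-179\right) \left(-170\right) = \left(85 - 20 i \sqrt{6}\right) \left(-179\right) \left(-170\right) = \left(-15215 + 3580 i \sqrt{6}\right) \left(-170\right) = 2586550 - 608600 i \sqrt{6}$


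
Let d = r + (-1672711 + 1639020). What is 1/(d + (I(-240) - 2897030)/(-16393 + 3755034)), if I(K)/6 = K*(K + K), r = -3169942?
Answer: -3738641/11977235888583 ≈ -3.1215e-7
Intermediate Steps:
I(K) = 12*K² (I(K) = 6*(K*(K + K)) = 6*(K*(2*K)) = 6*(2*K²) = 12*K²)
d = -3203633 (d = -3169942 + (-1672711 + 1639020) = -3169942 - 33691 = -3203633)
1/(d + (I(-240) - 2897030)/(-16393 + 3755034)) = 1/(-3203633 + (12*(-240)² - 2897030)/(-16393 + 3755034)) = 1/(-3203633 + (12*57600 - 2897030)/3738641) = 1/(-3203633 + (691200 - 2897030)*(1/3738641)) = 1/(-3203633 - 2205830*1/3738641) = 1/(-3203633 - 2205830/3738641) = 1/(-11977235888583/3738641) = -3738641/11977235888583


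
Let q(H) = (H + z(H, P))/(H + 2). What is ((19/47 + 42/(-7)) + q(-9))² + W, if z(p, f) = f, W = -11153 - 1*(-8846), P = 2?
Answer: -5049507/2209 ≈ -2285.9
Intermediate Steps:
W = -2307 (W = -11153 + 8846 = -2307)
q(H) = 1 (q(H) = (H + 2)/(H + 2) = (2 + H)/(2 + H) = 1)
((19/47 + 42/(-7)) + q(-9))² + W = ((19/47 + 42/(-7)) + 1)² - 2307 = ((19*(1/47) + 42*(-⅐)) + 1)² - 2307 = ((19/47 - 6) + 1)² - 2307 = (-263/47 + 1)² - 2307 = (-216/47)² - 2307 = 46656/2209 - 2307 = -5049507/2209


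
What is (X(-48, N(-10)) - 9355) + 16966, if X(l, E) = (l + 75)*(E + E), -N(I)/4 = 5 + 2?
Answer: 6099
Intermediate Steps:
N(I) = -28 (N(I) = -4*(5 + 2) = -4*7 = -28)
X(l, E) = 2*E*(75 + l) (X(l, E) = (75 + l)*(2*E) = 2*E*(75 + l))
(X(-48, N(-10)) - 9355) + 16966 = (2*(-28)*(75 - 48) - 9355) + 16966 = (2*(-28)*27 - 9355) + 16966 = (-1512 - 9355) + 16966 = -10867 + 16966 = 6099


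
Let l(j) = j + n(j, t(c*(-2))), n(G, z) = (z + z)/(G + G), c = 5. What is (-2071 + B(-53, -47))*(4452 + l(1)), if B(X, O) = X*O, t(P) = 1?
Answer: 1870680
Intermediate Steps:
n(G, z) = z/G (n(G, z) = (2*z)/((2*G)) = (2*z)*(1/(2*G)) = z/G)
B(X, O) = O*X
l(j) = j + 1/j
(-2071 + B(-53, -47))*(4452 + l(1)) = (-2071 - 47*(-53))*(4452 + (1 + 1/1)) = (-2071 + 2491)*(4452 + (1 + 1)) = 420*(4452 + 2) = 420*4454 = 1870680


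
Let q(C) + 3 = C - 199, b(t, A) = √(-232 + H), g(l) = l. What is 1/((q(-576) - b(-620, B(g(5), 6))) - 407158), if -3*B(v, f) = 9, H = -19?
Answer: I/(√251 - 407936*I) ≈ -2.4514e-6 + 9.5204e-11*I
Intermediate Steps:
B(v, f) = -3 (B(v, f) = -⅓*9 = -3)
b(t, A) = I*√251 (b(t, A) = √(-232 - 19) = √(-251) = I*√251)
q(C) = -202 + C (q(C) = -3 + (C - 199) = -3 + (-199 + C) = -202 + C)
1/((q(-576) - b(-620, B(g(5), 6))) - 407158) = 1/(((-202 - 576) - I*√251) - 407158) = 1/((-778 - I*√251) - 407158) = 1/(-407936 - I*√251)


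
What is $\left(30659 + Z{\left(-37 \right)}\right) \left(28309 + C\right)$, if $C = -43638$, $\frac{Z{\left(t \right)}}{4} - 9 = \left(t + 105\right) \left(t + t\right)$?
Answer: $-161981543$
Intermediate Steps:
$Z{\left(t \right)} = 36 + 8 t \left(105 + t\right)$ ($Z{\left(t \right)} = 36 + 4 \left(t + 105\right) \left(t + t\right) = 36 + 4 \left(105 + t\right) 2 t = 36 + 4 \cdot 2 t \left(105 + t\right) = 36 + 8 t \left(105 + t\right)$)
$\left(30659 + Z{\left(-37 \right)}\right) \left(28309 + C\right) = \left(30659 + \left(36 + 8 \left(-37\right)^{2} + 840 \left(-37\right)\right)\right) \left(28309 - 43638\right) = \left(30659 + \left(36 + 8 \cdot 1369 - 31080\right)\right) \left(-15329\right) = \left(30659 + \left(36 + 10952 - 31080\right)\right) \left(-15329\right) = \left(30659 - 20092\right) \left(-15329\right) = 10567 \left(-15329\right) = -161981543$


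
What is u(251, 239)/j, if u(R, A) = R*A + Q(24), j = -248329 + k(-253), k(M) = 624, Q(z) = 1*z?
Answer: -60013/247705 ≈ -0.24228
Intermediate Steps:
Q(z) = z
j = -247705 (j = -248329 + 624 = -247705)
u(R, A) = 24 + A*R (u(R, A) = R*A + 24 = A*R + 24 = 24 + A*R)
u(251, 239)/j = (24 + 239*251)/(-247705) = (24 + 59989)*(-1/247705) = 60013*(-1/247705) = -60013/247705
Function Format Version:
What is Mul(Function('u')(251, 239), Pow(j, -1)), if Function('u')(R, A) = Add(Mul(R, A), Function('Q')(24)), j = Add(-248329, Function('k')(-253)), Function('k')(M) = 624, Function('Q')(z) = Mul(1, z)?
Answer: Rational(-60013, 247705) ≈ -0.24228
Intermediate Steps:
Function('Q')(z) = z
j = -247705 (j = Add(-248329, 624) = -247705)
Function('u')(R, A) = Add(24, Mul(A, R)) (Function('u')(R, A) = Add(Mul(R, A), 24) = Add(Mul(A, R), 24) = Add(24, Mul(A, R)))
Mul(Function('u')(251, 239), Pow(j, -1)) = Mul(Add(24, Mul(239, 251)), Pow(-247705, -1)) = Mul(Add(24, 59989), Rational(-1, 247705)) = Mul(60013, Rational(-1, 247705)) = Rational(-60013, 247705)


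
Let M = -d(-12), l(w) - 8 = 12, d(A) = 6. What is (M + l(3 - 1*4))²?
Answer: 196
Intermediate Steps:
l(w) = 20 (l(w) = 8 + 12 = 20)
M = -6 (M = -1*6 = -6)
(M + l(3 - 1*4))² = (-6 + 20)² = 14² = 196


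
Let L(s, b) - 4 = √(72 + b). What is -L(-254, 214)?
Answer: -4 - √286 ≈ -20.912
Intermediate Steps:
L(s, b) = 4 + √(72 + b)
-L(-254, 214) = -(4 + √(72 + 214)) = -(4 + √286) = -4 - √286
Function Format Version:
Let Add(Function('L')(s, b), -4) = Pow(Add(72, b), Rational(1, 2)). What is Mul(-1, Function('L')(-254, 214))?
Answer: Add(-4, Mul(-1, Pow(286, Rational(1, 2)))) ≈ -20.912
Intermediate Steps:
Function('L')(s, b) = Add(4, Pow(Add(72, b), Rational(1, 2)))
Mul(-1, Function('L')(-254, 214)) = Mul(-1, Add(4, Pow(Add(72, 214), Rational(1, 2)))) = Mul(-1, Add(4, Pow(286, Rational(1, 2)))) = Add(-4, Mul(-1, Pow(286, Rational(1, 2))))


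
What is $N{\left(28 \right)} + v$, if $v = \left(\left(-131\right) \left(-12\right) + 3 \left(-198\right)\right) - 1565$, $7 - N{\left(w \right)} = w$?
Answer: $-608$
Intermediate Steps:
$N{\left(w \right)} = 7 - w$
$v = -587$ ($v = \left(1572 - 594\right) - 1565 = 978 - 1565 = -587$)
$N{\left(28 \right)} + v = \left(7 - 28\right) - 587 = -21 - 587 = -608$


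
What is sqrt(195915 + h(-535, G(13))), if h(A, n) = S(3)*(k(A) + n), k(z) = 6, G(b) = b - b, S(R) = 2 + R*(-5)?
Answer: sqrt(195837) ≈ 442.53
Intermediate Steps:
S(R) = 2 - 5*R
G(b) = 0
h(A, n) = -78 - 13*n (h(A, n) = (2 - 5*3)*(6 + n) = (2 - 15)*(6 + n) = -13*(6 + n) = -78 - 13*n)
sqrt(195915 + h(-535, G(13))) = sqrt(195915 + (-78 - 13*0)) = sqrt(195915 + (-78 + 0)) = sqrt(195915 - 78) = sqrt(195837)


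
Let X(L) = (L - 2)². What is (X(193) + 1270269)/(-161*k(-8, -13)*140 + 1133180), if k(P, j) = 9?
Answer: 130675/93032 ≈ 1.4046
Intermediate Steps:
X(L) = (-2 + L)²
(X(193) + 1270269)/(-161*k(-8, -13)*140 + 1133180) = ((-2 + 193)² + 1270269)/(-161*9*140 + 1133180) = (191² + 1270269)/(-1449*140 + 1133180) = (36481 + 1270269)/(-202860 + 1133180) = 1306750/930320 = 1306750*(1/930320) = 130675/93032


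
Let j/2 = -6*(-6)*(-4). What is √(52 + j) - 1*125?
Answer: -125 + 2*I*√59 ≈ -125.0 + 15.362*I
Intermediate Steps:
j = -288 (j = 2*(-6*(-6)*(-4)) = 2*(36*(-4)) = 2*(-144) = -288)
√(52 + j) - 1*125 = √(52 - 288) - 1*125 = √(-236) - 125 = 2*I*√59 - 125 = -125 + 2*I*√59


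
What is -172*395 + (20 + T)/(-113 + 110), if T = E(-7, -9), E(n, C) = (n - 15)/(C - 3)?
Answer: -1223051/18 ≈ -67947.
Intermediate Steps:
E(n, C) = (-15 + n)/(-3 + C)
T = 11/6 (T = (-15 - 7)/(-3 - 9) = -22/(-12) = -1/12*(-22) = 11/6 ≈ 1.8333)
-172*395 + (20 + T)/(-113 + 110) = -172*395 + (20 + 11/6)/(-113 + 110) = -67940 + (131/6)/(-3) = -67940 + (131/6)*(-⅓) = -67940 - 131/18 = -1223051/18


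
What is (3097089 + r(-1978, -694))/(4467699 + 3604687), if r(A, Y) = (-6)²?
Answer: 3097125/8072386 ≈ 0.38367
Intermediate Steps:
r(A, Y) = 36
(3097089 + r(-1978, -694))/(4467699 + 3604687) = (3097089 + 36)/(4467699 + 3604687) = 3097125/8072386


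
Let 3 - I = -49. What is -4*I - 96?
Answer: -304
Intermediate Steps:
I = 52 (I = 3 - 1*(-49) = 3 + 49 = 52)
-4*I - 96 = -4*52 - 96 = -208 - 96 = -304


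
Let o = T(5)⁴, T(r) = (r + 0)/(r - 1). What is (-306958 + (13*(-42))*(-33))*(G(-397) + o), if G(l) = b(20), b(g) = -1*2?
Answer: -8162555/64 ≈ -1.2754e+5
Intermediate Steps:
T(r) = r/(-1 + r)
b(g) = -2
G(l) = -2
o = 625/256 (o = (5/(-1 + 5))⁴ = (5/4)⁴ = 625/256 ≈ 2.4414)
(-306958 + (13*(-42))*(-33))*(G(-397) + o) = (-306958 + (13*(-42))*(-33))*(-2 + 625/256) = (-306958 - 546*(-33))*(113/256) = (-306958 + 18018)*(113/256) = -288940*113/256 = -8162555/64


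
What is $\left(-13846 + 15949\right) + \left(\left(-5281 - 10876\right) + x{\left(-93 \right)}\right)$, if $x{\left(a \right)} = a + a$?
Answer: $-14240$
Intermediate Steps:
$x{\left(a \right)} = 2 a$
$\left(-13846 + 15949\right) + \left(\left(-5281 - 10876\right) + x{\left(-93 \right)}\right) = \left(-13846 + 15949\right) + \left(\left(-5281 - 10876\right) + 2 \left(-93\right)\right) = 2103 - 16343 = -14240$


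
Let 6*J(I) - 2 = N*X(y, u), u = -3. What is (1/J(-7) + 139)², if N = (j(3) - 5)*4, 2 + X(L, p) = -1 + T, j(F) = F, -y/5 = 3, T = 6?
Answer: 2328676/121 ≈ 19245.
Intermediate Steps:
y = -15 (y = -5*3 = -15)
X(L, p) = 3 (X(L, p) = -2 + (-1 + 6) = -2 + 5 = 3)
N = -8 (N = (3 - 5)*4 = -2*4 = -8)
J(I) = -11/3 (J(I) = ⅓ + (-8*3)/6 = ⅓ + (⅙)*(-24) = ⅓ - 4 = -11/3)
(1/J(-7) + 139)² = (1/(-11/3) + 139)² = (-3/11 + 139)² = (1526/11)² = 2328676/121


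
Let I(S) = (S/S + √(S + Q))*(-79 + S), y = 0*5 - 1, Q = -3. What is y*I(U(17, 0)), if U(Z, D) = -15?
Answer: 94 + 282*I*√2 ≈ 94.0 + 398.81*I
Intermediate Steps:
y = -1 (y = 0 - 1 = -1)
I(S) = (1 + √(-3 + S))*(-79 + S) (I(S) = (S/S + √(S - 3))*(-79 + S) = (1 + √(-3 + S))*(-79 + S))
y*I(U(17, 0)) = -(-79 - 15 - 79*√(-3 - 15) - 15*√(-3 - 15)) = -(-79 - 15 - 237*I*√2 - 45*I*√2) = -(-94 - 282*I*√2) = 94 + 282*I*√2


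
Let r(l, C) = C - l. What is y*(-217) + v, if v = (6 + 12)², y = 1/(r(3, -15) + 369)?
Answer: 113507/351 ≈ 323.38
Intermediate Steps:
y = 1/351 (y = 1/((-15 - 1*3) + 369) = 1/((-15 - 3) + 369) = 1/(-18 + 369) = 1/351 ≈ 0.0028490)
v = 324 (v = 18² = 324)
y*(-217) + v = (1/351)*(-217) + 324 = -217/351 + 324 = 113507/351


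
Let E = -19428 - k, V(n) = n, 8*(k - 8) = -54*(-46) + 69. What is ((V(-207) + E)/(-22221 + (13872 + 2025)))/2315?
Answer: 159697/117120480 ≈ 0.0013635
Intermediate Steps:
k = 2617/8 (k = 8 + (-54*(-46) + 69)/8 = 8 + (2484 + 69)/8 = 8 + (1/8)*2553 = 8 + 2553/8 = 2617/8 ≈ 327.13)
E = -158041/8 (E = -19428 - 1*2617/8 = -19428 - 2617/8 = -158041/8 ≈ -19755.)
((V(-207) + E)/(-22221 + (13872 + 2025)))/2315 = ((-207 - 158041/8)/(-22221 + (13872 + 2025)))/2315 = -159697/(8*(-22221 + 15897))*(1/2315) = -159697/8/(-6324)*(1/2315) = -159697/8*(-1/6324)*(1/2315) = (159697/50592)*(1/2315) = 159697/117120480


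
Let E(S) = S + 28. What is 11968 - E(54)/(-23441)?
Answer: 280541970/23441 ≈ 11968.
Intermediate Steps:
E(S) = 28 + S
11968 - E(54)/(-23441) = 11968 - (28 + 54)/(-23441) = 11968 - 82*(-1)/23441 = 11968 - 1*(-82/23441) = 11968 + 82/23441 = 280541970/23441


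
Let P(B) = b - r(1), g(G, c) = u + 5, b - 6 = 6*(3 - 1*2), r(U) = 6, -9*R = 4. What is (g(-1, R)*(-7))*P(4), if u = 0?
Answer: -210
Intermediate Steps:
R = -4/9 (R = -1/9*4 = -4/9 ≈ -0.44444)
b = 12 (b = 6 + 6*(3 - 1*2) = 6 + 6*(3 - 2) = 6 + 6*1 = 6 + 6 = 12)
g(G, c) = 5 (g(G, c) = 0 + 5 = 5)
P(B) = 6 (P(B) = 12 - 1*6 = 12 - 6 = 6)
(g(-1, R)*(-7))*P(4) = (5*(-7))*6 = -35*6 = -210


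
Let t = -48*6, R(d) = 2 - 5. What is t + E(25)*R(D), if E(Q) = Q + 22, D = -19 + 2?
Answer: -429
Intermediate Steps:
D = -17
E(Q) = 22 + Q
R(d) = -3
t = -288
t + E(25)*R(D) = -288 + (22 + 25)*(-3) = -288 + 47*(-3) = -288 - 141 = -429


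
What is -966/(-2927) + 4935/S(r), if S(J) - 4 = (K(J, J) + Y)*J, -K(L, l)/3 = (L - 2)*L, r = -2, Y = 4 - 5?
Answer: 4832303/52686 ≈ 91.719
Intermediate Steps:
Y = -1
K(L, l) = -3*L*(-2 + L) (K(L, l) = -3*(L - 2)*L = -3*(-2 + L)*L = -3*L*(-2 + L))
S(J) = 4 + J*(-1 + 3*J*(2 - J)) (S(J) = 4 + (3*J*(2 - J) - 1)*J = 4 + (-1 + 3*J*(2 - J))*J = 4 + J*(-1 + 3*J*(2 - J)))
-966/(-2927) + 4935/S(r) = -966/(-2927) + 4935/(4 - 1*(-2) + 3*(-2)²*(2 - 1*(-2))) = -966*(-1/2927) + 4935/(4 + 2 + 3*4*(2 + 2)) = 966/2927 + 4935/(4 + 2 + 3*4*4) = 966/2927 + 4935/(4 + 2 + 48) = 966/2927 + 4935/54 = 966/2927 + 4935*(1/54) = 966/2927 + 1645/18 = 4832303/52686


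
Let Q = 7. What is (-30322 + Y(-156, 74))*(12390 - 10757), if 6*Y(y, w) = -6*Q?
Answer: -49527257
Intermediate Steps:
Y(y, w) = -7 (Y(y, w) = (-6*7)/6 = (1/6)*(-42) = -7)
(-30322 + Y(-156, 74))*(12390 - 10757) = (-30322 - 7)*(12390 - 10757) = -30329*1633 = -49527257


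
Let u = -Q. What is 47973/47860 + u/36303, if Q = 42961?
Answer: -314549641/1737461580 ≈ -0.18104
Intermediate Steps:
u = -42961 (u = -1*42961 = -42961)
47973/47860 + u/36303 = 47973/47860 - 42961/36303 = -314549641/1737461580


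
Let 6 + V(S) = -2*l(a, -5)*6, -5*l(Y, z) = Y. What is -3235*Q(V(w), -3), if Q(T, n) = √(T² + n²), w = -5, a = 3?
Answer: -1941*√29 ≈ -10453.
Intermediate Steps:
l(Y, z) = -Y/5
V(S) = 6/5 (V(S) = -6 - (-2)*3/5*6 = -6 - 2*(-⅗)*6 = -6 + (6/5)*6 = -6 + 36/5 = 6/5)
-3235*Q(V(w), -3) = -3235*√((6/5)² + (-3)²) = -3235*√(36/25 + 9) = -1941*√29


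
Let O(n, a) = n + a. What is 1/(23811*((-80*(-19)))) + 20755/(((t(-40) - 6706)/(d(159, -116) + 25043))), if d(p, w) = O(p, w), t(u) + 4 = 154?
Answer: -4711024765425761/59319868080 ≈ -79417.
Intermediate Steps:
O(n, a) = a + n
t(u) = 150 (t(u) = -4 + 154 = 150)
d(p, w) = p + w (d(p, w) = w + p = p + w)
1/(23811*((-80*(-19)))) + 20755/(((t(-40) - 6706)/(d(159, -116) + 25043))) = 1/(23811*((-80*(-19)))) + 20755/(((150 - 6706)/((159 - 116) + 25043))) = (1/23811)/1520 + 20755/((-6556/(43 + 25043))) = (1/23811)*(1/1520) + 20755/((-6556/25086)) = 1/36192720 + 20755/((-6556*1/25086)) = 1/36192720 + 20755/(-3278/12543) = 1/36192720 + 20755*(-12543/3278) = 1/36192720 - 260329965/3278 = -4711024765425761/59319868080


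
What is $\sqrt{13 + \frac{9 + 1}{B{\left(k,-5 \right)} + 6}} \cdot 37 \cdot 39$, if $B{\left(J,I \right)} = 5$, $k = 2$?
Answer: $\frac{4329 \sqrt{187}}{11} \approx 5381.7$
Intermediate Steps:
$\sqrt{13 + \frac{9 + 1}{B{\left(k,-5 \right)} + 6}} \cdot 37 \cdot 39 = \sqrt{13 + \frac{9 + 1}{5 + 6}} \cdot 37 \cdot 39 = \sqrt{13 + \frac{10}{11}} \cdot 37 \cdot 39 = \sqrt{\frac{153}{11}} \cdot 37 \cdot 39 = \frac{3 \sqrt{187}}{11} \cdot 37 \cdot 39 = \frac{111 \sqrt{187}}{11} \cdot 39 = \frac{4329 \sqrt{187}}{11}$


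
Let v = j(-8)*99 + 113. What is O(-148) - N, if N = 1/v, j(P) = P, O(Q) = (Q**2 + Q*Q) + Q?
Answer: 29645141/679 ≈ 43660.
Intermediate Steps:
O(Q) = Q + 2*Q**2 (O(Q) = (Q**2 + Q**2) + Q = 2*Q**2 + Q = Q + 2*Q**2)
v = -679 (v = -8*99 + 113 = -792 + 113 = -679)
N = -1/679 (N = 1/(-679) = -1/679 ≈ -0.0014728)
O(-148) - N = -148*(1 + 2*(-148)) - 1*(-1/679) = -148*(1 - 296) + 1/679 = -148*(-295) + 1/679 = 43660 + 1/679 = 29645141/679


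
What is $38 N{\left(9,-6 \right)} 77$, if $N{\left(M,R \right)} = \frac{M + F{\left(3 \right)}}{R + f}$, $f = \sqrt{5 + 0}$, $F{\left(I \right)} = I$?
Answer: $- \frac{210672}{31} - \frac{35112 \sqrt{5}}{31} \approx -9328.5$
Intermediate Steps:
$f = \sqrt{5} \approx 2.2361$
$N{\left(M,R \right)} = \frac{3 + M}{R + \sqrt{5}}$ ($N{\left(M,R \right)} = \frac{M + 3}{R + \sqrt{5}} = \frac{3 + M}{R + \sqrt{5}}$)
$38 N{\left(9,-6 \right)} 77 = 38 \frac{3 + 9}{-6 + \sqrt{5}} \cdot 77 = 38 \frac{1}{-6 + \sqrt{5}} \cdot 12 \cdot 77 = 38 \frac{12}{-6 + \sqrt{5}} \cdot 77 = \frac{456}{-6 + \sqrt{5}} \cdot 77 = \frac{35112}{-6 + \sqrt{5}}$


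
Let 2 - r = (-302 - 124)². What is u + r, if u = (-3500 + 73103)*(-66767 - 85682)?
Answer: -10611089221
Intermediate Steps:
u = -10610907747 (u = 69603*(-152449) = -10610907747)
r = -181474 (r = 2 - (-302 - 124)² = 2 - 1*(-426)² = 2 - 1*181476 = 2 - 181476 = -181474)
u + r = -10610907747 - 181474 = -10611089221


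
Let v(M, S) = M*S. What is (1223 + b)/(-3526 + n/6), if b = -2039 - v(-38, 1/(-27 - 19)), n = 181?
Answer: 112722/482425 ≈ 0.23366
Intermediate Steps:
b = -46916/23 (b = -2039 - (-38)/(-27 - 19) = -2039 - (-38)/(-46) = -2039 - (-38)*(-1)/46 = -2039 - 1*19/23 = -2039 - 19/23 = -46916/23 ≈ -2039.8)
(1223 + b)/(-3526 + n/6) = (1223 - 46916/23)/(-3526 + 181/6) = -18787/(23*(-3526 + (⅙)*181)) = -18787/(23*(-3526 + 181/6)) = -18787/(23*(-20975/6)) = -18787/23*(-6/20975) = 112722/482425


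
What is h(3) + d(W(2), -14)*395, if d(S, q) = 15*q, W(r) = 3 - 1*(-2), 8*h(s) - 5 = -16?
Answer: -663611/8 ≈ -82951.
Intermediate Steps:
h(s) = -11/8 (h(s) = 5/8 + (⅛)*(-16) = 5/8 - 2 = -11/8)
W(r) = 5 (W(r) = 3 + 2 = 5)
h(3) + d(W(2), -14)*395 = -11/8 + (15*(-14))*395 = -11/8 - 210*395 = -11/8 - 82950 = -663611/8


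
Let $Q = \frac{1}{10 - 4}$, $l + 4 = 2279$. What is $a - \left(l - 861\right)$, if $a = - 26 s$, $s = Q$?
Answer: $- \frac{4255}{3} \approx -1418.3$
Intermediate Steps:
$l = 2275$ ($l = -4 + 2279 = 2275$)
$Q = \frac{1}{6} \approx 0.16667$
$s = \frac{1}{6} \approx 0.16667$
$a = - \frac{13}{3}$ ($a = \left(-26\right) \frac{1}{6} = - \frac{13}{3} \approx -4.3333$)
$a - \left(l - 861\right) = - \frac{13}{3} - \left(2275 - 861\right) = - \frac{13}{3} - 1414 = - \frac{4255}{3}$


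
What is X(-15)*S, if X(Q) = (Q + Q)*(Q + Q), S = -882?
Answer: -793800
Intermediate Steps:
X(Q) = 4*Q² (X(Q) = (2*Q)*(2*Q) = 4*Q²)
X(-15)*S = (4*(-15)²)*(-882) = (4*225)*(-882) = 900*(-882) = -793800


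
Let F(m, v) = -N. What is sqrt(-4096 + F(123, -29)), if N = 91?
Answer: I*sqrt(4187) ≈ 64.707*I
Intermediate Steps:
F(m, v) = -91 (F(m, v) = -1*91 = -91)
sqrt(-4096 + F(123, -29)) = sqrt(-4096 - 91) = sqrt(-4187) = I*sqrt(4187)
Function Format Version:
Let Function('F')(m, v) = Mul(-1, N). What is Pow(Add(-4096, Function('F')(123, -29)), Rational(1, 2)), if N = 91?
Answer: Mul(I, Pow(4187, Rational(1, 2))) ≈ Mul(64.707, I)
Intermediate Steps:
Function('F')(m, v) = -91 (Function('F')(m, v) = Mul(-1, 91) = -91)
Pow(Add(-4096, Function('F')(123, -29)), Rational(1, 2)) = Pow(Add(-4096, -91), Rational(1, 2)) = Pow(-4187, Rational(1, 2)) = Mul(I, Pow(4187, Rational(1, 2)))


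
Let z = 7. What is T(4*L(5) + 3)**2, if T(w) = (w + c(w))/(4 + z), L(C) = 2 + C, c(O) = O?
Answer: 3844/121 ≈ 31.769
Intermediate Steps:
T(w) = 2*w/11 (T(w) = (w + w)/(4 + 7) = (2*w)/11 = (2*w)*(1/11) = 2*w/11)
T(4*L(5) + 3)**2 = (2*(4*(2 + 5) + 3)/11)**2 = (2*(4*7 + 3)/11)**2 = (2*(28 + 3)/11)**2 = ((2/11)*31)**2 = (62/11)**2 = 3844/121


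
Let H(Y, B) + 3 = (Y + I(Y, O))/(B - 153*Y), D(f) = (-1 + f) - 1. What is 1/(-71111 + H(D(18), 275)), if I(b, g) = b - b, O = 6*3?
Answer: -2173/154530738 ≈ -1.4062e-5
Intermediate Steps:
O = 18
I(b, g) = 0
D(f) = -2 + f
H(Y, B) = -3 + Y/(B - 153*Y) (H(Y, B) = -3 + (Y + 0)/(B - 153*Y) = -3 + Y/(B - 153*Y))
1/(-71111 + H(D(18), 275)) = 1/(-71111 + (-3*275 + 460*(-2 + 18))/(275 - 153*(-2 + 18))) = 1/(-71111 + (-825 + 460*16)/(275 - 153*16)) = 1/(-71111 + (-825 + 7360)/(275 - 2448)) = 1/(-71111 + 6535/(-2173)) = 1/(-71111 - 1/2173*6535) = 1/(-71111 - 6535/2173) = 1/(-154530738/2173) = -2173/154530738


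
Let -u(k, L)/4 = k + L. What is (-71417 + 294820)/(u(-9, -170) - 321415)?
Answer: -223403/320699 ≈ -0.69661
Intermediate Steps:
u(k, L) = -4*L - 4*k (u(k, L) = -4*(k + L) = -4*(L + k) = -4*L - 4*k)
(-71417 + 294820)/(u(-9, -170) - 321415) = (-71417 + 294820)/((-4*(-170) - 4*(-9)) - 321415) = 223403/((680 + 36) - 321415) = 223403/(716 - 321415) = 223403/(-320699) = 223403*(-1/320699) = -223403/320699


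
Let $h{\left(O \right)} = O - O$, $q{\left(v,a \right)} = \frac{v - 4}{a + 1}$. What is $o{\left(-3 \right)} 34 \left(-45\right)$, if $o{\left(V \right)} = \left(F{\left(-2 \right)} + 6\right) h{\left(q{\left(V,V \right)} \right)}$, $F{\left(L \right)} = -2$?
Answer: $0$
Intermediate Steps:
$q{\left(v,a \right)} = \frac{-4 + v}{1 + a}$
$h{\left(O \right)} = 0$
$o{\left(V \right)} = 0$ ($o{\left(V \right)} = \left(-2 + 6\right) 0 = 4 \cdot 0 = 0$)
$o{\left(-3 \right)} 34 \left(-45\right) = 0 \cdot 34 \left(-45\right) = 0 \left(-45\right) = 0$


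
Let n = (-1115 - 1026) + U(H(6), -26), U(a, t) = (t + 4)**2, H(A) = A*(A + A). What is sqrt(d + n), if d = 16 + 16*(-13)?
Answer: 43*I ≈ 43.0*I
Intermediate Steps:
H(A) = 2*A**2 (H(A) = A*(2*A) = 2*A**2)
d = -192 (d = 16 - 208 = -192)
U(a, t) = (4 + t)**2
n = -1657 (n = (-1115 - 1026) + (4 - 26)**2 = -2141 + (-22)**2 = -2141 + 484 = -1657)
sqrt(d + n) = sqrt(-192 - 1657) = sqrt(-1849) = 43*I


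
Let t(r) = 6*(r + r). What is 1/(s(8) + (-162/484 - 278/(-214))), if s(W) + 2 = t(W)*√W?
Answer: 231466466/16477949506773 + 42911951104*√2/16477949506773 ≈ 0.0036969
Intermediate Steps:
t(r) = 12*r (t(r) = 6*(2*r) = 12*r)
s(W) = -2 + 12*W^(3/2) (s(W) = -2 + (12*W)*√W = -2 + 12*W^(3/2))
1/(s(8) + (-162/484 - 278/(-214))) = 1/((-2 + 12*8^(3/2)) + (-162/484 - 278/(-214))) = 1/((-2 + 12*(16*√2)) + (-162*1/484 - 278*(-1/214))) = 1/((-2 + 192*√2) + (-81/242 + 139/107)) = 1/((-2 + 192*√2) + 24971/25894) = 1/(-26817/25894 + 192*√2)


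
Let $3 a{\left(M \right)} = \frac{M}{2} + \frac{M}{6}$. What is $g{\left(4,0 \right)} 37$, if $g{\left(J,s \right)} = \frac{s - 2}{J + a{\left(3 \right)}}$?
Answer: $- \frac{111}{7} \approx -15.857$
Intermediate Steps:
$a{\left(M \right)} = \frac{2 M}{9}$ ($a{\left(M \right)} = \frac{\frac{M}{2} + \frac{M}{6}}{3} = \frac{\frac{2}{3} M}{3} = \frac{2 M}{9}$)
$g{\left(J,s \right)} = \frac{-2 + s}{\frac{2}{3} + J}$ ($g{\left(J,s \right)} = \frac{s - 2}{J + \frac{2}{9} \cdot 3} = \frac{-2 + s}{J + \frac{2}{3}} = \frac{-2 + s}{\frac{2}{3} + J}$)
$g{\left(4,0 \right)} 37 = \frac{3 \left(-2 + 0\right)}{2 + 3 \cdot 4} \cdot 37 = 3 \frac{1}{2 + 12} \left(-2\right) 37 = 3 \cdot \frac{1}{14} \left(-2\right) 37 = \left(- \frac{3}{7}\right) 37 = - \frac{111}{7}$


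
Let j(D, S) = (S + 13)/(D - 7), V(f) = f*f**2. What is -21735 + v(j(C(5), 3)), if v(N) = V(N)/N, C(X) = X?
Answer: -21671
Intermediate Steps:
V(f) = f**3
j(D, S) = (13 + S)/(-7 + D)
v(N) = N**2 (v(N) = N**3/N = N**2)
-21735 + v(j(C(5), 3)) = -21735 + ((13 + 3)/(-7 + 5))**2 = -21735 + (16/(-2))**2 = -21735 + (-1/2*16)**2 = -21735 + (-8)**2 = -21735 + 64 = -21671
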